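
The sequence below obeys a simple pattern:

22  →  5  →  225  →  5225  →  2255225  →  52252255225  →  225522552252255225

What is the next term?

This is a Fibonacci-style word recurrence s(k) = s(k−2)·s(k−1): e.g. 22·5 = 225.
The next term joins 52252255225 and 225522552252255225.

52252255225225522552252255225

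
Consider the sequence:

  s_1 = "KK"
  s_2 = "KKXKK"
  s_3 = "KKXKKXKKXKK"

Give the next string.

Each string is two copies of the previous one joined by 'X'.
Doubling KKXKKXKKXKK with 'X' between the halves:

KKXKKXKKXKKXKKXKKXKKXKK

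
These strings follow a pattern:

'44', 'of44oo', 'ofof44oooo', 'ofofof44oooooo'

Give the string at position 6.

s(k+1) = of·s(k)·oo, so each term gains of as a prefix and oo as a suffix.
From ofofof44oooooo, 2 further steps: ofofof44oooooo → ofofofof44oooooooo → (answer).

ofofofofof44oooooooooo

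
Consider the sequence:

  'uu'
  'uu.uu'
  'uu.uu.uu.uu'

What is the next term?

uu.uu.uu.uu.uu.uu.uu.uu

Every step duplicates the string with '.' between the halves.
One more doubling of uu.uu.uu.uu gives the answer.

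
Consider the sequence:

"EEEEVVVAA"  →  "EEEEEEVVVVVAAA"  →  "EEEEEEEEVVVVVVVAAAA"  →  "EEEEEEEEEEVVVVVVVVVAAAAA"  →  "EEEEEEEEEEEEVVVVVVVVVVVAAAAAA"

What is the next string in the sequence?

Term n consists of 2n E's, followed by 2n-1 V's, followed by n A's, where the shown terms are n = 2, 3, 4, 5, 6.
For the next term, n = 7, so the run lengths are 14, 13, 7.

EEEEEEEEEEEEEEVVVVVVVVVVVVVAAAAAAA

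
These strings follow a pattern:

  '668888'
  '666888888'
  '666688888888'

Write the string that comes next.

666668888888888

Reading off run lengths: 6 runs 2, 3, 4; 8 runs 4, 6, 8 — each is linear in n, where the shown terms are n = 2, 3, 4.
Setting n = 5 gives 5, 10 characters in each block.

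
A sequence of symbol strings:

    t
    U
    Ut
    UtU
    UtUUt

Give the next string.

This is a Fibonacci-style word recurrence s(k) = s(k−1)·s(k−2): e.g. U·t = Ut.
The next term joins UtUUt and UtU.

UtUUtUtU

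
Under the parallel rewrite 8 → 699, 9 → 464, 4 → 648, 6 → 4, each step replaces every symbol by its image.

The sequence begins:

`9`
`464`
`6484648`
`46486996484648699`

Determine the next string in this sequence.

Rewriting the 17 symbols of 46486996484648699 one by one yields 648 4 648 699 4 464 464 4 648 699 648 4 648 699 4 464 464; concatenated:

64846486994464464464869964846486994464464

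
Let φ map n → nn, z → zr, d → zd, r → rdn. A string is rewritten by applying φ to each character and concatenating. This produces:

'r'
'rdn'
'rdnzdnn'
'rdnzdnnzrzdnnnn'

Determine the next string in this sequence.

Applying the rule to each of the 15 symbols of rdnzdnnzrzdnnnn gives the pieces rdn zd nn zr zd nn nn zr rdn zr zd nn nn nn nn, which concatenate to the answer.

rdnzdnnzrzdnnnnzrrdnzrzdnnnnnnnn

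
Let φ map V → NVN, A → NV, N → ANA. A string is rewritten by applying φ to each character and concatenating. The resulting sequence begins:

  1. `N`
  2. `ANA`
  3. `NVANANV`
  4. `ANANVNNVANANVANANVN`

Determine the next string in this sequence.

Rewriting the 19 symbols of ANANVNNVANANVANANVN one by one yields NV ANA NV ANA NVN ANA ANA NVN NV ANA NV ANA NVN NV ANA NV ANA NVN ANA; concatenated:

NVANANVANANVNANAANANVNNVANANVANANVNNVANANVANANVNANA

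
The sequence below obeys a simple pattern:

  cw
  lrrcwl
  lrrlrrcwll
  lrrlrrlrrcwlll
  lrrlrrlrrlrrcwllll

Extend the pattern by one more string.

Every step adds lrr to the front and l to the end of the previous string.
Applying this once more to lrrlrrlrrlrrcwllll:

lrrlrrlrrlrrlrrcwlllll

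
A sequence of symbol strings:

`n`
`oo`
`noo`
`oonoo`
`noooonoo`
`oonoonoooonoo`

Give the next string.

From term 3 onward, concatenate the second-to-last term with the last: n·oo = noo, oo·noo = oonoo, …
The next term joins noooonoo and oonoonoooonoo.

noooonoooonoonoooonoo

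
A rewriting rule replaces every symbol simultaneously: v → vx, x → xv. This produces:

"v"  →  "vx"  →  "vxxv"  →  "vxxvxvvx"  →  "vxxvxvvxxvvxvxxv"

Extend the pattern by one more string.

Replace each of the 16 characters of vxxvxvvxxvvxvxxv in place — vx xv xv vx xv vx vx xv xv vx vx xv vx xv xv vx — and concatenate.

vxxvxvvxxvvxvxxvxvvxvxxvvxxvxvvx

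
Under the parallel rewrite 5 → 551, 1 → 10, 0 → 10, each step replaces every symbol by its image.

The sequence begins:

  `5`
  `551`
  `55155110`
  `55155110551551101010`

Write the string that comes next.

551551105515511010105515511055155110101010101010

Replace each of the 20 characters of 55155110551551101010 in place — 551 551 10 551 551 10 10 10 551 551 10 551 551 10 10 10 10 10 10 10 — and concatenate.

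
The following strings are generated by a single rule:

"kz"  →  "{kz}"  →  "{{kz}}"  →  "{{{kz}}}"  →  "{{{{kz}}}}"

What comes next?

s(k+1) = {·s(k)·}, so each term gains { as a prefix and } as a suffix.
Applying this once more to {{{{kz}}}}:

{{{{{kz}}}}}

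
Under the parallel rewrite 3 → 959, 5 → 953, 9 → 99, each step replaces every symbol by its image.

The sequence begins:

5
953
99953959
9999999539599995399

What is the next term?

9999999999999995395999953999999999539599999

φ(9999999539599995399) expands symbol-by-symbol to 99 99 99 99 99 99 99 953 959 99 953 99 99 99 99 953 959 99 99; joining the 19 pieces gives the next term.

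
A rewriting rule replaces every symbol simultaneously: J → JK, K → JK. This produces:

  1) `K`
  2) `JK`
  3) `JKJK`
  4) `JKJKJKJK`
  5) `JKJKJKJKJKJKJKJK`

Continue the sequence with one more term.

Rewriting the 16 symbols of JKJKJKJKJKJKJKJK one by one yields JK JK JK JK JK JK JK JK JK JK JK JK JK JK JK JK; concatenated:

JKJKJKJKJKJKJKJKJKJKJKJKJKJKJKJK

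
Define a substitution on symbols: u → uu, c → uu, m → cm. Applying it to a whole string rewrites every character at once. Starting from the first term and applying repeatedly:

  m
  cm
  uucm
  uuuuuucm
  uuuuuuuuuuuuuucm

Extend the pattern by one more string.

uuuuuuuuuuuuuuuuuuuuuuuuuuuuuucm

Applying the rule to each of the 16 symbols of uuuuuuuuuuuuuucm gives the pieces uu uu uu uu uu uu uu uu uu uu uu uu uu uu uu cm, which concatenate to the answer.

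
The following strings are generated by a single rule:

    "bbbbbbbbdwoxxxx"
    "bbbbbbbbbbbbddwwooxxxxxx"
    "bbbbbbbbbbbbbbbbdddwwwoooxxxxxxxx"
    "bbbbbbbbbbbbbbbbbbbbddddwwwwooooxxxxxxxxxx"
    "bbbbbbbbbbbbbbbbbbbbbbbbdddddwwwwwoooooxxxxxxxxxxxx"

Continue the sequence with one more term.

Each string has the form b^{4n} d^{n-1} w^{n-1} o^{n-1} x^{2n}, where the shown terms are n = 2, 3, 4, 5, 6.
Setting n = 7 gives 28, 6, 6, 6, 14 characters in each block.

bbbbbbbbbbbbbbbbbbbbbbbbbbbbddddddwwwwwwooooooxxxxxxxxxxxxxx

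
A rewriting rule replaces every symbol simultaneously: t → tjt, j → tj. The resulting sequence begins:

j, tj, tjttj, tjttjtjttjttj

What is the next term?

Rewriting the 13 symbols of tjttjtjttjttj one by one yields tjt tj tjt tjt tj tjt tj tjt tjt tj tjt tjt tj; concatenated:

tjttjtjttjttjtjttjtjttjttjtjttjttj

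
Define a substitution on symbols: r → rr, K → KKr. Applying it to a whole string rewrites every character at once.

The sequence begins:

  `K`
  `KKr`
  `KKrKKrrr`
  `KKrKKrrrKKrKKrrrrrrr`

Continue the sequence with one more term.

KKrKKrrrKKrKKrrrrrrrKKrKKrrrKKrKKrrrrrrrrrrrrrrr

Replace each of the 20 characters of KKrKKrrrKKrKKrrrrrrr in place — KKr KKr rr KKr KKr rr rr rr KKr KKr rr KKr KKr rr rr rr rr rr rr rr — and concatenate.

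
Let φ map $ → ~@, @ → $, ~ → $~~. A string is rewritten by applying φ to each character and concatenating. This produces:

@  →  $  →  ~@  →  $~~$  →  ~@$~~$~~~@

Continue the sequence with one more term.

Apply φ to ~@$~~$~~~@ symbol by symbol: ~→$~~, @→$, $→~@, ~→$~~, ~→$~~, $→~@, ~→$~~, ~→$~~, ~→$~~, @→$; joined: $~~ $ ~@ $~~ $~~ ~@ $~~ $~~ $~~ $.

$~~$~@$~~$~~~@$~~$~~$~~$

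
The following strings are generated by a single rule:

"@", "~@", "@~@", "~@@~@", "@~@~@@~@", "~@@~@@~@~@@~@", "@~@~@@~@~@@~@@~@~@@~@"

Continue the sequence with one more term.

Each term (from the third on) is the two preceding terms concatenated in order: term 3 = @·~@ = @~@.
The next term joins ~@@~@@~@~@@~@ and @~@~@@~@~@@~@@~@~@@~@.

~@@~@@~@~@@~@@~@~@@~@~@@~@@~@~@@~@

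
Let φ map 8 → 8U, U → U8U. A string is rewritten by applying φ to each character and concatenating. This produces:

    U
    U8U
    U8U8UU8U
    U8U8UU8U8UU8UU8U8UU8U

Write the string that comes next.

Rewriting the 21 symbols of U8U8UU8U8UU8UU8U8UU8U one by one yields U8U 8U U8U 8U U8U U8U 8U U8U 8U U8U U8U 8U U8U U8U 8U U8U 8U U8U U8U 8U U8U; concatenated:

U8U8UU8U8UU8UU8U8UU8U8UU8UU8U8UU8UU8U8UU8U8UU8UU8U8UU8U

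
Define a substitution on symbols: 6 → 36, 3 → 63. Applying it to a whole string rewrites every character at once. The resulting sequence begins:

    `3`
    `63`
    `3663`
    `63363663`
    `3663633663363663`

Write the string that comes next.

63363663366363363663633663363663

Replace each of the 16 characters of 3663633663363663 in place — 63 36 36 63 36 63 63 36 36 63 63 36 63 36 36 63 — and concatenate.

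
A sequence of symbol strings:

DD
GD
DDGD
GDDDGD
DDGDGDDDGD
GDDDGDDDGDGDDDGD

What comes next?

From term 3 onward, concatenate the second-to-last term with the last: DD·GD = DDGD, GD·DDGD = GDDDGD, …
So term 7 is DDGDGDDDGD·GDDDGDDDGDGDDDGD.

DDGDGDDDGDGDDDGDDDGDGDDDGD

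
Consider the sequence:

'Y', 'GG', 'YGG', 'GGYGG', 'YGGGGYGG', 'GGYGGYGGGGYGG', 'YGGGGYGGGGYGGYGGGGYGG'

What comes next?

This is a Fibonacci-style word recurrence s(k) = s(k−2)·s(k−1): e.g. Y·GG = YGG.
The next term joins GGYGGYGGGGYGG and YGGGGYGGGGYGGYGGGGYGG.

GGYGGYGGGGYGGYGGGGYGGGGYGGYGGGGYGG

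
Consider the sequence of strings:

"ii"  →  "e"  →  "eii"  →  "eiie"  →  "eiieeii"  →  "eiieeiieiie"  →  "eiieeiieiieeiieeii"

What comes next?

From term 3 onward, concatenate the last term with the second-to-last: e·ii = eii, eii·e = eiie, …
So term 8 is eiieeiieiieeiieeii·eiieeiieiie.

eiieeiieiieeiieeiieiieeiieiie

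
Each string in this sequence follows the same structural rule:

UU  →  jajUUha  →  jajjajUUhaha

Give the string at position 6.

s(k+1) = jaj·s(k)·ha, so each term gains jaj as a prefix and ha as a suffix.
From jajjajUUhaha, 3 further steps: jajjajUUhaha → jajjajjajUUhahaha → jajjajjajjajUUhahahaha → (answer).

jajjajjajjajjajUUhahahahaha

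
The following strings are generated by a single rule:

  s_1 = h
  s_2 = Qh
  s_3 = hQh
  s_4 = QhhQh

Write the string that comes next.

hQhQhhQh

Each term (from the third on) is the two preceding terms concatenated in order: term 3 = h·Qh = hQh.
So term 5 is hQh·QhhQh.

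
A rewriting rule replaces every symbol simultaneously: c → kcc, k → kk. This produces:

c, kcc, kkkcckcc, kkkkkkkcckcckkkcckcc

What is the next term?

Applying the rule to each of the 20 symbols of kkkkkkkcckcckkkcckcc gives the pieces kk kk kk kk kk kk kk kcc kcc kk kcc kcc kk kk kk kcc kcc kk kcc kcc, which concatenate to the answer.

kkkkkkkkkkkkkkkcckcckkkcckcckkkkkkkcckcckkkcckcc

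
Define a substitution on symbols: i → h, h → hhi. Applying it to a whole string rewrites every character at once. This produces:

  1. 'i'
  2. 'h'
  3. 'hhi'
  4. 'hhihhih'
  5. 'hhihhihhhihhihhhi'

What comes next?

hhihhihhhihhihhhihhihhihhhihhihhhihhihhih

Replace each of the 17 characters of hhihhihhhihhihhhi in place — hhi hhi h hhi hhi h hhi hhi hhi h hhi hhi h hhi hhi hhi h — and concatenate.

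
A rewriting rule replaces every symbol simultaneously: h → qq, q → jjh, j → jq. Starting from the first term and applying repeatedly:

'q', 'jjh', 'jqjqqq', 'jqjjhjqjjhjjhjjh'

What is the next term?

Rewriting the 16 symbols of jqjjhjqjjhjjhjjh one by one yields jq jjh jq jq qq jq jjh jq jq qq jq jq qq jq jq qq; concatenated:

jqjjhjqjqqqjqjjhjqjqqqjqjqqqjqjqqq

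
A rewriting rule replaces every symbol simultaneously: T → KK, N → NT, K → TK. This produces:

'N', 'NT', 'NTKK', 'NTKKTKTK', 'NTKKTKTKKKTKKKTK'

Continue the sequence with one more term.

Rewriting the 16 symbols of NTKKTKTKKKTKKKTK one by one yields NT KK TK TK KK TK KK TK TK TK KK TK TK TK KK TK; concatenated:

NTKKTKTKKKTKKKTKTKTKKKTKTKTKKKTK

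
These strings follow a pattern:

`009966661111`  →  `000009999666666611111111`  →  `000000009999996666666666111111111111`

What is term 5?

000000000000009999999999666666666666666611111111111111111111

Reading off run lengths: 0 runs 2, 5, 8; 9 runs 2, 4, 6; 6 runs 4, 7, 10; 1 runs 4, 8, 12 — each is linear in n (n = 1, 2, …).
For term 5, n = 5, so the run lengths are 14, 10, 16, 20.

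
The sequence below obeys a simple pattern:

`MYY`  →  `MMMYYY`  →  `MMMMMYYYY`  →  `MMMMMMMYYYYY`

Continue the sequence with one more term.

MMMMMMMMMYYYYYY

Each string has the form M^{2n-1} Y^{n+1} (n = 1, 2, …).
Setting n = 5 gives 9, 6 characters in each block.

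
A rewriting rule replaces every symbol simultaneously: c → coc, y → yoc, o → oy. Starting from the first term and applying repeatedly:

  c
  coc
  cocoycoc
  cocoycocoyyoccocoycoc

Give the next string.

cocoycocoyyoccocoycocoyyocyocoycoccocoycocoyyoccocoycoc

Applying the rule to each of the 21 symbols of cocoycocoyyoccocoycoc gives the pieces coc oy coc oy yoc coc oy coc oy yoc yoc oy coc coc oy coc oy yoc coc oy coc, which concatenate to the answer.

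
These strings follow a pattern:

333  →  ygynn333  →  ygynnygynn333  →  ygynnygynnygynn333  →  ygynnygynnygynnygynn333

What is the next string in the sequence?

The strings grow by a fixed prefix ygynn each time.
One more step from ygynnygynnygynnygynn333 gives the answer.

ygynnygynnygynnygynnygynn333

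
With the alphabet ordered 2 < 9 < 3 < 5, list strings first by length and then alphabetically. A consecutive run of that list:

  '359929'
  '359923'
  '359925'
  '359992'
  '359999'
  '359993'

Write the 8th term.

359932

Continuing the enumeration 2 steps past 359993: 359993 → 359995 → (answer).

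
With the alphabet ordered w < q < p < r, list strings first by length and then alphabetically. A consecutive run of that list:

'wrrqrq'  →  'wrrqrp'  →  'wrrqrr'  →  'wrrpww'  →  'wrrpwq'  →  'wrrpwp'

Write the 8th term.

Stepping forward 2 times from wrrpwp: wrrpwp → wrrpwr, then the target.

wrrpqw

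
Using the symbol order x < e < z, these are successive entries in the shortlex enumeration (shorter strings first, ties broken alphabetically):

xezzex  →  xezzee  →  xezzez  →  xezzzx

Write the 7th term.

Continuing the enumeration 3 steps past xezzzx: xezzzx → xezzze → xezzzz → (answer).

xzxxxx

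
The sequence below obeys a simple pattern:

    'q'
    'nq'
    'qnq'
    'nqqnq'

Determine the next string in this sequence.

qnqnqqnq

This is a Fibonacci-style word recurrence s(k) = s(k−2)·s(k−1): e.g. q·nq = qnq.
The next term joins qnq and nqqnq.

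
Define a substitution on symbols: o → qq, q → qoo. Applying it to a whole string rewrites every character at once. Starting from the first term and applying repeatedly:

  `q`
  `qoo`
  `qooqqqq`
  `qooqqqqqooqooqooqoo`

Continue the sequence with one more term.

φ(qooqqqqqooqooqooqoo) expands symbol-by-symbol to qoo qq qq qoo qoo qoo qoo qoo qq qq qoo qq qq qoo qq qq qoo qq qq; joining the 19 pieces gives the next term.

qooqqqqqooqooqooqooqooqqqqqooqqqqqooqqqqqooqqqq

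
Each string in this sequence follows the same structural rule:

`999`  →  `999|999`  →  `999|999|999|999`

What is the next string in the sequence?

999|999|999|999|999|999|999|999

Each string is two copies of the previous one joined by '|'.
So the next term is two copies of 999|999|999|999 with '|' between the halves.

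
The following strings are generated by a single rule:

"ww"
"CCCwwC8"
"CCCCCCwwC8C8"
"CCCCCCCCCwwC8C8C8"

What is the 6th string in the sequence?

Every step adds CCC to the front and C8 to the end of the previous string.
From CCCCCCCCCwwC8C8C8, 2 further steps: CCCCCCCCCwwC8C8C8 → CCCCCCCCCCCCwwC8C8C8C8 → (answer).

CCCCCCCCCCCCCCCwwC8C8C8C8C8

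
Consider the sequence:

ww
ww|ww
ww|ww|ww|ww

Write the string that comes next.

ww|ww|ww|ww|ww|ww|ww|ww

s(k+1) = s(k)·|·s(k) — each term doubles the last with '|' between the halves.
One more doubling of ww|ww|ww|ww gives the answer.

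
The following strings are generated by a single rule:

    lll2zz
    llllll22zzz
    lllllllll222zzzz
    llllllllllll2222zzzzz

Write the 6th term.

Term n consists of 3n l's, followed by n 2's, followed by n+1 z's (n = 1, 2, …).
For term 6, n = 6, so the run lengths are 18, 6, 7.

llllllllllllllllll222222zzzzzzz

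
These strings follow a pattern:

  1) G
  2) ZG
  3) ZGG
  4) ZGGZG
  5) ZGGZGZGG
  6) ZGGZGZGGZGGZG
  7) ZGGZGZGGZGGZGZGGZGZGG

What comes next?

ZGGZGZGGZGGZGZGGZGZGGZGGZGZGGZGGZG

This is a Fibonacci-style word recurrence s(k) = s(k−1)·s(k−2): e.g. ZG·G = ZGG.
Continuing: ZGGZGZGGZGGZGZGGZGZGG · ZGGZGZGGZGGZG gives term 8.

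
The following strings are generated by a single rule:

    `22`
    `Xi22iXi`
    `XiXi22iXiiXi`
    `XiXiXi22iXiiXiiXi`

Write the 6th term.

XiXiXiXiXi22iXiiXiiXiiXiiXi

Every step adds Xi to the front and iXi to the end of the previous string.
From XiXiXi22iXiiXiiXi, 2 further steps: XiXiXi22iXiiXiiXi → XiXiXiXi22iXiiXiiXiiXi → (answer).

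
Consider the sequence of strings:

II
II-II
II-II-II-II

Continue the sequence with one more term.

s(k+1) = s(k)·-·s(k) — each term doubles the last with '-' between the halves.
One more doubling of II-II-II-II gives the answer.

II-II-II-II-II-II-II-II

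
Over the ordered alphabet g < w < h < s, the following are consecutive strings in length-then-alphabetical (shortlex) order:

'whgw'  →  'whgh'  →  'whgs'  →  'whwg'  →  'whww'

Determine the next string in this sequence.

Find the rightmost character of whww below s, bump it to the next letter, and reset everything to its right to g.

whwh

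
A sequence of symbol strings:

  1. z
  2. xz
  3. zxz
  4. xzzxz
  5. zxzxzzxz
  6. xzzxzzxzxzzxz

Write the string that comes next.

zxzxzzxzxzzxzzxzxzzxz

Each term (from the third on) is the two preceding terms concatenated in order: term 3 = z·xz = zxz.
Continuing: zxzxzzxz · xzzxzzxzxzzxz gives term 7.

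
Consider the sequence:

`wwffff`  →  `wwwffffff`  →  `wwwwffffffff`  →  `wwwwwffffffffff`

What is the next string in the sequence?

wwwwwwffffffffffff

Reading off run lengths: w runs 2, 3, 4, 5; f runs 4, 6, 8, 10 — each is linear in n, where the shown terms are n = 2, 3, 4, 5.
At n = 6 the blocks have lengths 6, 12.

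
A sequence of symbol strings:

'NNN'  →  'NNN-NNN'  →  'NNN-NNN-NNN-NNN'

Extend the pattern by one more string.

NNN-NNN-NNN-NNN-NNN-NNN-NNN-NNN

Each string is two copies of the previous one joined by '-'.
One more doubling of NNN-NNN-NNN-NNN gives the answer.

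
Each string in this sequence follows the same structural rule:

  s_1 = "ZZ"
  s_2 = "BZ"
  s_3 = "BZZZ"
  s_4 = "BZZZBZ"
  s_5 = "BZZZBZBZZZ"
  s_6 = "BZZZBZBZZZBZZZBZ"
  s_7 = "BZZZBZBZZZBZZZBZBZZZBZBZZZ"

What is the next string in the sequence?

BZZZBZBZZZBZZZBZBZZZBZBZZZBZZZBZBZZZBZZZBZ

This is a Fibonacci-style word recurrence s(k) = s(k−1)·s(k−2): e.g. BZ·ZZ = BZZZ.
The next term joins BZZZBZBZZZBZZZBZBZZZBZBZZZ and BZZZBZBZZZBZZZBZ.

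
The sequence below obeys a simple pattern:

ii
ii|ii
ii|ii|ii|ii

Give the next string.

s(k+1) = s(k)·|·s(k) — each term doubles the last with '|' between the halves.
Doubling ii|ii|ii|ii with '|' between the halves:

ii|ii|ii|ii|ii|ii|ii|ii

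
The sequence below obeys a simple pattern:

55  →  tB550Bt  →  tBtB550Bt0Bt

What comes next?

Every step adds tB to the front and 0Bt to the end of the previous string.
One more step from tBtB550Bt0Bt gives the answer.

tBtBtB550Bt0Bt0Bt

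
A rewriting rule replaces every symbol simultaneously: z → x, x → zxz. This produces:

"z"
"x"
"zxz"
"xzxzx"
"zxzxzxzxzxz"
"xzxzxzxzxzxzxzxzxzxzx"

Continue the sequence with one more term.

φ(xzxzxzxzxzxzxzxzxzxzx) expands symbol-by-symbol to zxz x zxz x zxz x zxz x zxz x zxz x zxz x zxz x zxz x zxz x zxz; joining the 21 pieces gives the next term.

zxzxzxzxzxzxzxzxzxzxzxzxzxzxzxzxzxzxzxzxzxz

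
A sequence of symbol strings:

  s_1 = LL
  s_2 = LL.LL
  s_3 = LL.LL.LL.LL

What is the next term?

Each string is two copies of the previous one joined by '.'.
Doubling LL.LL.LL.LL with '.' between the halves:

LL.LL.LL.LL.LL.LL.LL.LL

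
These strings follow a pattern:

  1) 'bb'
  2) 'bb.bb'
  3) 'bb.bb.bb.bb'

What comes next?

s(k+1) = s(k)·.·s(k) — each term doubles the last with '.' between the halves.
Doubling bb.bb.bb.bb with '.' between the halves:

bb.bb.bb.bb.bb.bb.bb.bb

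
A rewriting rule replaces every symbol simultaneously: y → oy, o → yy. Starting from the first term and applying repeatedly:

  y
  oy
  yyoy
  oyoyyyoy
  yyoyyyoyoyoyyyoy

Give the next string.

Rewriting the 16 symbols of yyoyyyoyoyoyyyoy one by one yields oy oy yy oy oy oy yy oy yy oy yy oy oy oy yy oy; concatenated:

oyoyyyoyoyoyyyoyyyoyyyoyoyoyyyoy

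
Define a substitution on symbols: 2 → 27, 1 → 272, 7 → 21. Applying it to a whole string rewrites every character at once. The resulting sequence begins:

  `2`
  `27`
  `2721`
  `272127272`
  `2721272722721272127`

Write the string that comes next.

27212727227212721272721272722721272722721

Applying the rule to each of the 19 symbols of 2721272722721272127 gives the pieces 27 21 27 272 27 21 27 21 27 27 21 27 272 27 21 27 272 27 21, which concatenate to the answer.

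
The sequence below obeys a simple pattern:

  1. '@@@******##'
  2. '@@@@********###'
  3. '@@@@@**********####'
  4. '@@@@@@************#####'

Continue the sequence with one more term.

@@@@@@@**************######

Term n consists of n @'s, followed by 2n *'s, followed by n-1 #'s, where the shown terms are n = 3, 4, 5, 6.
At n = 7 the blocks have lengths 7, 14, 6.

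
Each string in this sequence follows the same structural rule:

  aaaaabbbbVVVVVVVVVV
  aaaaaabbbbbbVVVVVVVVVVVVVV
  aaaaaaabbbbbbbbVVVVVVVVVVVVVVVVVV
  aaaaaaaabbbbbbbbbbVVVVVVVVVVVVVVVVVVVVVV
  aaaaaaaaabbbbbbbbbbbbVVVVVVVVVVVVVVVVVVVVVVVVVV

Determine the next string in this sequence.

aaaaaaaaaabbbbbbbbbbbbbbVVVVVVVVVVVVVVVVVVVVVVVVVVVVVV

Reading off run lengths: a runs 5, 6, 7, 8, 9; b runs 4, 6, 8, 10, 12; V runs 10, 14, 18, 22, 26 — each is linear in n, where the shown terms are n = 2, 3, 4, 5, 6.
For the next term, n = 7, so the run lengths are 10, 14, 30.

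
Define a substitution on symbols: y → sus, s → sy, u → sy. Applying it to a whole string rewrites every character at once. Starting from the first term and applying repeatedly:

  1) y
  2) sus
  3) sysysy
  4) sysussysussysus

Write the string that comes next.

sysussysysysysussysysysysussysysy

Applying the rule to each of the 15 symbols of sysussysussysus gives the pieces sy sus sy sy sy sy sus sy sy sy sy sus sy sy sy, which concatenate to the answer.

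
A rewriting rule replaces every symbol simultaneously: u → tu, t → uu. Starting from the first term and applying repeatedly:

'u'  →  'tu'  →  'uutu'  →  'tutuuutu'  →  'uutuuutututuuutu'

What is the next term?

Applying the rule to each of the 16 symbols of uutuuutututuuutu gives the pieces tu tu uu tu tu tu uu tu uu tu uu tu tu tu uu tu, which concatenate to the answer.

tutuuutututuuutuuutuuutututuuutu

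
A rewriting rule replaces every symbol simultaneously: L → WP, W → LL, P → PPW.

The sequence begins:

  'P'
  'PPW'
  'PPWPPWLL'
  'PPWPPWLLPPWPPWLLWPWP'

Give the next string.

φ(PPWPPWLLPPWPPWLLWPWP) expands symbol-by-symbol to PPW PPW LL PPW PPW LL WP WP PPW PPW LL PPW PPW LL WP WP LL PPW LL PPW; joining the 20 pieces gives the next term.

PPWPPWLLPPWPPWLLWPWPPPWPPWLLPPWPPWLLWPWPLLPPWLLPPW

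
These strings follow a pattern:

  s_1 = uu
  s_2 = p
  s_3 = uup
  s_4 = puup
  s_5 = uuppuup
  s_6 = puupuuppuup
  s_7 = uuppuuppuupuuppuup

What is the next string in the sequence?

From term 3 onward, concatenate the second-to-last term with the last: uu·p = uup, p·uup = puup, …
The next term joins puupuuppuup and uuppuuppuupuuppuup.

puupuuppuupuuppuuppuupuuppuup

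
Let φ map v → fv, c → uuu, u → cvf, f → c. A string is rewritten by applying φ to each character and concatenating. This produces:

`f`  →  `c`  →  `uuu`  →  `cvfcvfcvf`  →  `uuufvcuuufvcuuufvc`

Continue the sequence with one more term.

φ(uuufvcuuufvcuuufvc) expands symbol-by-symbol to cvf cvf cvf c fv uuu cvf cvf cvf c fv uuu cvf cvf cvf c fv uuu; joining the 18 pieces gives the next term.

cvfcvfcvfcfvuuucvfcvfcvfcfvuuucvfcvfcvfcfvuuu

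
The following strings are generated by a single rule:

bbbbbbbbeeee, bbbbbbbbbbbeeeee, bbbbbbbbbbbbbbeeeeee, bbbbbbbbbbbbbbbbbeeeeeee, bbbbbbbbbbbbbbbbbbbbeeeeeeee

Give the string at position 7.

bbbbbbbbbbbbbbbbbbbbbbbbbbeeeeeeeeee

Term n consists of 3n+2 b's, followed by n+2 e's, where the shown terms are n = 2, 3, 4, 5, 6.
For term 7, n = 8, so the run lengths are 26, 10.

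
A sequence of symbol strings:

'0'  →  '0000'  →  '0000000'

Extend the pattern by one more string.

Each term wraps the previous one in 0 on the left and 00 on the right.
Applying this once more to 0000000:

0000000000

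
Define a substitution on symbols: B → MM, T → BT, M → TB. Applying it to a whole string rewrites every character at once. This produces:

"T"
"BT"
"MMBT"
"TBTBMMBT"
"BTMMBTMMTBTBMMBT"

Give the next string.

MMBTTBTBMMBTTBTBBTMMBTMMTBTBMMBT

Applying the rule to each of the 16 symbols of BTMMBTMMTBTBMMBT gives the pieces MM BT TB TB MM BT TB TB BT MM BT MM TB TB MM BT, which concatenate to the answer.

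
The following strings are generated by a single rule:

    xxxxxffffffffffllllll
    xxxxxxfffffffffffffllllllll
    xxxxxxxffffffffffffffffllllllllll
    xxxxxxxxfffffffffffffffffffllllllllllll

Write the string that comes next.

xxxxxxxxxffffffffffffffffffffffllllllllllllll

Term n consists of n+2 x's, followed by 3n+1 f's, followed by 2n l's, where the shown terms are n = 3, 4, 5, 6.
Setting n = 7 gives 9, 22, 14 characters in each block.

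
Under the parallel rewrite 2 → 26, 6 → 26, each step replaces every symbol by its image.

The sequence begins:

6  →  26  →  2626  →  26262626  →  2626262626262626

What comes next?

Replace each of the 16 characters of 2626262626262626 in place — 26 26 26 26 26 26 26 26 26 26 26 26 26 26 26 26 — and concatenate.

26262626262626262626262626262626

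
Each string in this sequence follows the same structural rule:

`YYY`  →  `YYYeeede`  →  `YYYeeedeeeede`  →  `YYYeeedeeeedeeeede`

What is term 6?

Every step adds eeede to the end: s(k+1) = s(k)·eeede.
From YYYeeedeeeedeeeede, 2 further steps: YYYeeedeeeedeeeede → YYYeeedeeeedeeeedeeeede → (answer).

YYYeeedeeeedeeeedeeeedeeeede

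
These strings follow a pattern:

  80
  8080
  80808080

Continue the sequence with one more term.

8080808080808080

Every step duplicates the string.
So the next term is two copies of 80808080.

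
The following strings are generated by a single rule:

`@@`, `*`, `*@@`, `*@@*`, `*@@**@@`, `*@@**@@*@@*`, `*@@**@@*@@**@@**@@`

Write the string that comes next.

Each term (from the third on) is the previous term followed by the one before it: term 3 = *·@@ = *@@.
So term 8 is *@@**@@*@@**@@**@@·*@@**@@*@@*.

*@@**@@*@@**@@**@@*@@**@@*@@*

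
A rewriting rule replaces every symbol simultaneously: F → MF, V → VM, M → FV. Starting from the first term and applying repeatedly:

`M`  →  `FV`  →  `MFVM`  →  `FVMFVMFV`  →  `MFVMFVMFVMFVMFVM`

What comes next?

Rewriting the 16 symbols of MFVMFVMFVMFVMFVM one by one yields FV MF VM FV MF VM FV MF VM FV MF VM FV MF VM FV; concatenated:

FVMFVMFVMFVMFVMFVMFVMFVMFVMFVMFV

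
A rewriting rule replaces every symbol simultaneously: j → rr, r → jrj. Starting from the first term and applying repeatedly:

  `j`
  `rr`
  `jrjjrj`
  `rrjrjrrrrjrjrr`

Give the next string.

Replace each of the 14 characters of rrjrjrrrrjrjrr in place — jrj jrj rr jrj rr jrj jrj jrj jrj rr jrj rr jrj jrj — and concatenate.

jrjjrjrrjrjrrjrjjrjjrjjrjrrjrjrrjrjjrj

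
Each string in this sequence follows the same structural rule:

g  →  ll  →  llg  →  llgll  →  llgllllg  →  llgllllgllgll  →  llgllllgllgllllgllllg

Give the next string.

Each term (from the third on) is the previous term followed by the one before it: term 3 = ll·g = llg.
Continuing: llgllllgllgllllgllllg · llgllllgllgll gives term 8.

llgllllgllgllllgllllgllgllllgllgll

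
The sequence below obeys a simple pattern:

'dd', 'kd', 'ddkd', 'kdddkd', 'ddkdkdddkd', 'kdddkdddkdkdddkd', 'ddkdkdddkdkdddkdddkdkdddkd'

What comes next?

kdddkdddkdkdddkdddkdkdddkdkdddkdddkdkdddkd

From term 3 onward, concatenate the second-to-last term with the last: dd·kd = ddkd, kd·ddkd = kdddkd, …
Continuing: kdddkdddkdkdddkd · ddkdkdddkdkdddkdddkdkdddkd gives term 8.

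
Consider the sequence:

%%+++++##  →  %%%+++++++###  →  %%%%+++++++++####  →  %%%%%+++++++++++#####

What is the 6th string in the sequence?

%%%%%%%+++++++++++++++#######

Reading off run lengths: % runs 2, 3, 4, 5; + runs 5, 7, 9, 11; # runs 2, 3, 4, 5 — each is linear in n, where the shown terms are n = 2, 3, 4, 5.
For term 6, n = 7, so the run lengths are 7, 15, 7.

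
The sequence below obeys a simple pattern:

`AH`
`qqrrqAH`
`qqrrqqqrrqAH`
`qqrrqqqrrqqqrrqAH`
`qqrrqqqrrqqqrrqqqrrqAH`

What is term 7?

Every step adds qqrrq at the front: s(k+1) = qqrrq·s(k).
From qqrrqqqrrqqqrrqqqrrqAH, 2 further steps: qqrrqqqrrqqqrrqqqrrqAH → qqrrqqqrrqqqrrqqqrrqqqrrqAH → (answer).

qqrrqqqrrqqqrrqqqrrqqqrrqqqrrqAH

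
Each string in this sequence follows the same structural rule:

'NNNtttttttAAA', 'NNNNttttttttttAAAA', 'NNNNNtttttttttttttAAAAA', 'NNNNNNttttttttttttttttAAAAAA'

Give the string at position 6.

Term n consists of n+1 N's, followed by 3n+1 t's, followed by n+1 A's, where the shown terms are n = 2, 3, 4, 5.
For term 6, n = 7, so the run lengths are 8, 22, 8.

NNNNNNNNttttttttttttttttttttttAAAAAAAA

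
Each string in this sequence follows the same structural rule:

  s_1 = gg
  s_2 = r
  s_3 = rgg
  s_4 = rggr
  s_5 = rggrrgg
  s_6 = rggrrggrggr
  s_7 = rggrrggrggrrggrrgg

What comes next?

This is a Fibonacci-style word recurrence s(k) = s(k−1)·s(k−2): e.g. r·gg = rgg.
Continuing: rggrrggrggrrggrrgg · rggrrggrggr gives term 8.

rggrrggrggrrggrrggrggrrggrggr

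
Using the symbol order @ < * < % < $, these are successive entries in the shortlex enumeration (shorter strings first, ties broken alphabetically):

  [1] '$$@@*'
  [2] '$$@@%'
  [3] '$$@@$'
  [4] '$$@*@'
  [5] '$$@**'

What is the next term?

$$@*%

The successor of $$@** increments the rightmost position that isn't already $ and resets every position after it to @.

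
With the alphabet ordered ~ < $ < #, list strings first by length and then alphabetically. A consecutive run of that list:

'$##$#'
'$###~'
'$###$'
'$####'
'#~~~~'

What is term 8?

#~~$~

Continuing the enumeration 3 steps past #~~~~: #~~~~ → #~~~$ → #~~~# → (answer).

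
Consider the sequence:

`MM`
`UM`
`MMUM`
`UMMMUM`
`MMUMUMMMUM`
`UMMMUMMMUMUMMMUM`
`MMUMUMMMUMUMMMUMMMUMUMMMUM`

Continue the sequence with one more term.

Each term (from the third on) is the two preceding terms concatenated in order: term 3 = MM·UM = MMUM.
So term 8 is UMMMUMMMUMUMMMUM·MMUMUMMMUMUMMMUMMMUMUMMMUM.

UMMMUMMMUMUMMMUMMMUMUMMMUMUMMMUMMMUMUMMMUM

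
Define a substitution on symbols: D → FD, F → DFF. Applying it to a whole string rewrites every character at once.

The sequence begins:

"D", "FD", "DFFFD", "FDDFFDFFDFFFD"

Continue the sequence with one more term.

Replace each of the 13 characters of FDDFFDFFDFFFD in place — DFF FD FD DFF DFF FD DFF DFF FD DFF DFF DFF FD — and concatenate.

DFFFDFDDFFDFFFDDFFDFFFDDFFDFFDFFFD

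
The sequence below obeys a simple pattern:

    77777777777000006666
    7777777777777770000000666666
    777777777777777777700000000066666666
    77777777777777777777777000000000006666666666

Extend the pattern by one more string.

7777777777777777777777777770000000000000666666666666

Each string has the form 7^{4n+3} 0^{2n+1} 6^{2n}, where the shown terms are n = 2, 3, 4, 5.
Setting n = 6 gives 27, 13, 12 characters in each block.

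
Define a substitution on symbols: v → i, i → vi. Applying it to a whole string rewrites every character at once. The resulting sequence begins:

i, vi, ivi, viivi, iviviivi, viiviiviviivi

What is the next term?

Replace each of the 13 characters of viiviiviviivi in place — i vi vi i vi vi i vi i vi vi i vi — and concatenate.

iviviiviviiviiviviivi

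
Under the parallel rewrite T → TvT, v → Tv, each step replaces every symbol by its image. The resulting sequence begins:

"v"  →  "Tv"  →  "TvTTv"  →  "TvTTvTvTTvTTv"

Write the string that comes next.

TvTTvTvTTvTTvTvTTvTvTTvTTvTvTTvTTv

φ(TvTTvTvTTvTTv) expands symbol-by-symbol to TvT Tv TvT TvT Tv TvT Tv TvT TvT Tv TvT TvT Tv; joining the 13 pieces gives the next term.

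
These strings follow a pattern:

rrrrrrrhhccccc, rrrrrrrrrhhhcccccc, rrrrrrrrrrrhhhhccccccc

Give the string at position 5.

Term n consists of 2n+1 r's, followed by n-1 h's, followed by n+2 c's, where the shown terms are n = 3, 4, 5.
At n = 7 the blocks have lengths 15, 6, 9.

rrrrrrrrrrrrrrrhhhhhhccccccccc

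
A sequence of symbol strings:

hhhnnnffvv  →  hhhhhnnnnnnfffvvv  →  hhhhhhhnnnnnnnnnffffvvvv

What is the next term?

The n-th term is 2n+1 h's then 3n n's then n+1 f's then n+1 v's (n = 1, 2, …).
Setting n = 4 gives 9, 12, 5, 5 characters in each block.

hhhhhhhhhnnnnnnnnnnnnfffffvvvvv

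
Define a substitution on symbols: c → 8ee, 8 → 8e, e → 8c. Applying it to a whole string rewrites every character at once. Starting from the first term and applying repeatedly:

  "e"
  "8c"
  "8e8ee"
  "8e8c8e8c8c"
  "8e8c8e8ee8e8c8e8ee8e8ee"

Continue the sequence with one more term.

φ(8e8c8e8ee8e8c8e8ee8e8ee) expands symbol-by-symbol to 8e 8c 8e 8ee 8e 8c 8e 8c 8c 8e 8c 8e 8ee 8e 8c 8e 8c 8c 8e 8c 8e 8c 8c; joining the 23 pieces gives the next term.

8e8c8e8ee8e8c8e8c8c8e8c8e8ee8e8c8e8c8c8e8c8e8c8c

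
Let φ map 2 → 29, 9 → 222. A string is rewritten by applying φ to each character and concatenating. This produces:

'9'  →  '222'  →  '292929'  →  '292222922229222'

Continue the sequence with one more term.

Rewriting the 15 symbols of 292222922229222 one by one yields 29 222 29 29 29 29 222 29 29 29 29 222 29 29 29; concatenated:

292222929292922229292929222292929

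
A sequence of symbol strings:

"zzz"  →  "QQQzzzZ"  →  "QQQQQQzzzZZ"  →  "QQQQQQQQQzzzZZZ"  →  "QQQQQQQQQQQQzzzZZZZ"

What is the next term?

Every step adds QQQ to the front and Z to the end of the previous string.
One more step from QQQQQQQQQQQQzzzZZZZ gives the answer.

QQQQQQQQQQQQQQQzzzZZZZZ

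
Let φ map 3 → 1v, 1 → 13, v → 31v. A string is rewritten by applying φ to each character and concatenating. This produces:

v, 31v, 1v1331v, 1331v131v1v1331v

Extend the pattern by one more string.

131v1v1331v131v1331v1331v131v1v1331v

Replace each of the 16 characters of 1331v131v1v1331v in place — 13 1v 1v 13 31v 13 1v 13 31v 13 31v 13 1v 1v 13 31v — and concatenate.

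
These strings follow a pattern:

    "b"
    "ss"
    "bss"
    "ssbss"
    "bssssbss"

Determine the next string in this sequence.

Each term (from the third on) is the two preceding terms concatenated in order: term 3 = b·ss = bss.
So term 6 is ssbss·bssssbss.

ssbssbssssbss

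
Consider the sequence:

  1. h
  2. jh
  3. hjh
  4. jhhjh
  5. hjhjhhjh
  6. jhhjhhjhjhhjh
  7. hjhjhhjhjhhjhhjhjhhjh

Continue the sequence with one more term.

jhhjhhjhjhhjhhjhjhhjhjhhjhhjhjhhjh

Each term (from the third on) is the two preceding terms concatenated in order: term 3 = h·jh = hjh.
The next term joins jhhjhhjhjhhjh and hjhjhhjhjhhjhhjhjhhjh.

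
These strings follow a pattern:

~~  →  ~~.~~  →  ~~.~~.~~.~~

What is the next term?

Each string is two copies of the previous one joined by '.'.
So the next term is two copies of ~~.~~.~~.~~ with '.' between the halves.

~~.~~.~~.~~.~~.~~.~~.~~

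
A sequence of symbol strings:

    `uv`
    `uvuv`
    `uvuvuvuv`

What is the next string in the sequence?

uvuvuvuvuvuvuvuv

Each string is two copies of the previous one concatenated.
So the next term is two copies of uvuvuvuv.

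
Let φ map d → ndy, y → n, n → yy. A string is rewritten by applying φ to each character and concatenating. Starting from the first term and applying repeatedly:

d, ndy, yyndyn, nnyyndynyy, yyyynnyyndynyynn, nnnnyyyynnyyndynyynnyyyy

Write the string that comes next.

Rewriting the 24 symbols of nnnnyyyynnyyndynyynnyyyy one by one yields yy yy yy yy n n n n yy yy n n yy ndy n yy n n yy yy n n n n; concatenated:

yyyyyyyynnnnyyyynnyyndynyynnyyyynnnn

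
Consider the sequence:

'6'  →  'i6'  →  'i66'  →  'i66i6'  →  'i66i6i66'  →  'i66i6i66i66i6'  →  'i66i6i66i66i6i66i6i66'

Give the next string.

i66i6i66i66i6i66i6i66i66i6i66i66i6

This is a Fibonacci-style word recurrence s(k) = s(k−1)·s(k−2): e.g. i6·6 = i66.
Continuing: i66i6i66i66i6i66i6i66 · i66i6i66i66i6 gives term 8.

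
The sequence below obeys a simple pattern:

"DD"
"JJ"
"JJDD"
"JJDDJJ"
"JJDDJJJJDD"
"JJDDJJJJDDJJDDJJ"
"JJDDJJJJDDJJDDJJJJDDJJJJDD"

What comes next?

This is a Fibonacci-style word recurrence s(k) = s(k−1)·s(k−2): e.g. JJ·DD = JJDD.
The next term joins JJDDJJJJDDJJDDJJJJDDJJJJDD and JJDDJJJJDDJJDDJJ.

JJDDJJJJDDJJDDJJJJDDJJJJDDJJDDJJJJDDJJDDJJ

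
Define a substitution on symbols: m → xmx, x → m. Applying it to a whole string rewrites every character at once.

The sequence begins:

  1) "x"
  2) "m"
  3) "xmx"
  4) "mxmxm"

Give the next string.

Apply φ to mxmxm symbol by symbol: m→xmx, x→m, m→xmx, x→m, m→xmx; joined: xmx m xmx m xmx.

xmxmxmxmxmx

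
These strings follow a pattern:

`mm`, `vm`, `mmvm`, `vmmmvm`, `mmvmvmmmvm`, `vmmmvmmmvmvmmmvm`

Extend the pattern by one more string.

mmvmvmmmvmvmmmvmmmvmvmmmvm

From term 3 onward, concatenate the second-to-last term with the last: mm·vm = mmvm, vm·mmvm = vmmmvm, …
So term 7 is mmvmvmmmvm·vmmmvmmmvmvmmmvm.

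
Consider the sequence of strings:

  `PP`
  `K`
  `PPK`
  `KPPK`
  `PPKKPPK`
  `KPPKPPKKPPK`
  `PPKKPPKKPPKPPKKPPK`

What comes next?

KPPKPPKKPPKPPKKPPKKPPKPPKKPPK

Each term (from the third on) is the two preceding terms concatenated in order: term 3 = PP·K = PPK.
So term 8 is KPPKPPKKPPK·PPKKPPKKPPKPPKKPPK.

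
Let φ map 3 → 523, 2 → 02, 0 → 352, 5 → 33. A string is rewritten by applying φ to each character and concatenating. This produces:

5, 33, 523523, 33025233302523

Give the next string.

523523352023302523523523352023302523

Applying the rule to each of the 14 symbols of 33025233302523 gives the pieces 523 523 352 02 33 02 523 523 523 352 02 33 02 523, which concatenate to the answer.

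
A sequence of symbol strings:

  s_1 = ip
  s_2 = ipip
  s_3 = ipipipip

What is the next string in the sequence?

Every step duplicates the string.
Doubling ipipipip:

ipipipipipipipip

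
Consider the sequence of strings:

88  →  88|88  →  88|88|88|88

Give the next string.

88|88|88|88|88|88|88|88

Each string is two copies of the previous one joined by '|'.
One more doubling of 88|88|88|88 gives the answer.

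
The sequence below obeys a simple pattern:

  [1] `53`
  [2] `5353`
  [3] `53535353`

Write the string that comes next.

5353535353535353

Each string is two copies of the previous one concatenated.
One more doubling of 53535353 gives the answer.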